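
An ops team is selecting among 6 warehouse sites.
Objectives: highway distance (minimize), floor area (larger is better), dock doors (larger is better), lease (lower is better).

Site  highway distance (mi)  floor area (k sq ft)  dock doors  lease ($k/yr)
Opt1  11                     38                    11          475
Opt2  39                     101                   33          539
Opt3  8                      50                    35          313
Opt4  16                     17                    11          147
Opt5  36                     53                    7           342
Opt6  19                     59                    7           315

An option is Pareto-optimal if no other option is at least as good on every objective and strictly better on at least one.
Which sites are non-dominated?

Opt2, Opt3, Opt4, Opt6

Opt1: dominated by Opt3 (highway distance 8≤11, floor area 50≥38, dock doors 35≥11, lease 313≤475).
Opt2: not dominated (best floor area).
Opt3: not dominated (best highway distance).
Opt4: not dominated (best lease).
Opt5: dominated by Opt6 (highway distance 19≤36, floor area 59≥53, dock doors 7≥7, lease 315≤342).
Opt6: not dominated.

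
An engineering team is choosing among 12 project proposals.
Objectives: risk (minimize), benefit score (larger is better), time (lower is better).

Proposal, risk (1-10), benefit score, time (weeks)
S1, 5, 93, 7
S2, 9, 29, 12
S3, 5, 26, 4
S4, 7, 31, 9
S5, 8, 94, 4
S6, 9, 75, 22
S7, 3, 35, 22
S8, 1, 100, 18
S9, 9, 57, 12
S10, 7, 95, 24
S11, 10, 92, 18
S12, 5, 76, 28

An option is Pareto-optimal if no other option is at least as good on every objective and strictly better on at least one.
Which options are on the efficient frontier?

S1: not dominated.
S2: dominated by S1 (risk 5≤9, benefit score 93≥29, time 7≤12).
S3: not dominated.
S4: dominated by S1 (risk 5≤7, benefit score 93≥31, time 7≤9).
S5: not dominated.
S6: dominated by S1 (risk 5≤9, benefit score 93≥75, time 7≤22).
S7: dominated by S8 (risk 1≤3, benefit score 100≥35, time 18≤22).
S8: not dominated (best risk).
S9: dominated by S1 (risk 5≤9, benefit score 93≥57, time 7≤12).
S10: dominated by S8 (risk 1≤7, benefit score 100≥95, time 18≤24).
S11: dominated by S1 (risk 5≤10, benefit score 93≥92, time 7≤18).
S12: dominated by S1 (risk 5≤5, benefit score 93≥76, time 7≤28).

S1, S3, S5, S8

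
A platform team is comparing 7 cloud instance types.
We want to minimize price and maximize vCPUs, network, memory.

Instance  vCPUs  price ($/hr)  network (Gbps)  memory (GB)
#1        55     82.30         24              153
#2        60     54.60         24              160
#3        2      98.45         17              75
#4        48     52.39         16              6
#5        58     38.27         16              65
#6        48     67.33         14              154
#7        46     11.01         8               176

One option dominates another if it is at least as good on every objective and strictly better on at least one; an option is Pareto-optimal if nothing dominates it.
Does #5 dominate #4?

#5 vs #4: vCPUs 58≥48, price 38.27≤52.39, network 16≥16, memory 65≥6 — #5 is at least as good on every objective with at least one strict improvement.

Yes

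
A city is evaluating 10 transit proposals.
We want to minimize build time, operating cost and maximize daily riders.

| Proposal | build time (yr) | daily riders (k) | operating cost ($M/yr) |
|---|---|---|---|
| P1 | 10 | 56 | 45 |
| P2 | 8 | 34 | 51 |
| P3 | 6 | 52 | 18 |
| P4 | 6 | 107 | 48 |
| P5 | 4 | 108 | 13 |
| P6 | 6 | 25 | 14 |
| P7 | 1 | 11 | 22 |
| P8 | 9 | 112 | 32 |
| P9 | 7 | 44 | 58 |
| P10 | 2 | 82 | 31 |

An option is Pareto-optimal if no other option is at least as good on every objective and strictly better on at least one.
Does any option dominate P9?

P3 vs P9: build time 6≤7, daily riders 52≥44, operating cost 18≤58 — P3 is at least as good on every objective and strictly better on at least one, so P3 dominates P9.

Yes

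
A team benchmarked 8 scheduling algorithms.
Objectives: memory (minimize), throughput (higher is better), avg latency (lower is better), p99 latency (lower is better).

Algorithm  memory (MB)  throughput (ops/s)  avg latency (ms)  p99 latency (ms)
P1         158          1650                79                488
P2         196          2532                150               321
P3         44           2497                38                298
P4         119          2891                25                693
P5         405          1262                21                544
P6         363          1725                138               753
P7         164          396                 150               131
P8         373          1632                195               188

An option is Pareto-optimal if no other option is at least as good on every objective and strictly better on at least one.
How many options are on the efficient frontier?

6

P1: dominated by P3 (memory 44≤158, throughput 2497≥1650, avg latency 38≤79, p99 latency 298≤488).
P2: not dominated.
P3: not dominated (best memory).
P4: not dominated (best throughput).
P5: not dominated (best avg latency).
P6: dominated by P3 (memory 44≤363, throughput 2497≥1725, avg latency 38≤138, p99 latency 298≤753).
P7: not dominated (best p99 latency).
P8: not dominated.
Pareto-optimal: P2, P3, P4, P5, P7, P8 → 6.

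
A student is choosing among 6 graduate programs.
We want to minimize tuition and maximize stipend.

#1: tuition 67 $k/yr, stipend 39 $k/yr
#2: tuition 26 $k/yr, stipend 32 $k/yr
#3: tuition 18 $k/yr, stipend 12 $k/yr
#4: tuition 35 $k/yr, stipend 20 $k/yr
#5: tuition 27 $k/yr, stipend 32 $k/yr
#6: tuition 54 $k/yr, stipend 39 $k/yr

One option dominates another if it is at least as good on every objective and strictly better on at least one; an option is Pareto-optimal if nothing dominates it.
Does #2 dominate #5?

Yes

#2 vs #5: tuition 26≤27, stipend 32≥32 — #2 is at least as good on every objective with at least one strict improvement.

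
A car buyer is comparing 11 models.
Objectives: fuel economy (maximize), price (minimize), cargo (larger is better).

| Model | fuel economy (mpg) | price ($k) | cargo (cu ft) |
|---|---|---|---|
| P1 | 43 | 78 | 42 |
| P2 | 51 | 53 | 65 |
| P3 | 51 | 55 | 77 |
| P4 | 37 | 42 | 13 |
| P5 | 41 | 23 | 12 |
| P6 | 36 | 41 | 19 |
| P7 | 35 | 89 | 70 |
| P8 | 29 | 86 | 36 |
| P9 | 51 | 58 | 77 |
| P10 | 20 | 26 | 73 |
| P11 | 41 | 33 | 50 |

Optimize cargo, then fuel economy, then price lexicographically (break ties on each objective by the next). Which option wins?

P3

First maximize cargo: best is 77, kept {P3, P9}.
Then maximize fuel economy: best is 51, kept {P3, P9}.
Then minimize price: best is 55, kept {P3}.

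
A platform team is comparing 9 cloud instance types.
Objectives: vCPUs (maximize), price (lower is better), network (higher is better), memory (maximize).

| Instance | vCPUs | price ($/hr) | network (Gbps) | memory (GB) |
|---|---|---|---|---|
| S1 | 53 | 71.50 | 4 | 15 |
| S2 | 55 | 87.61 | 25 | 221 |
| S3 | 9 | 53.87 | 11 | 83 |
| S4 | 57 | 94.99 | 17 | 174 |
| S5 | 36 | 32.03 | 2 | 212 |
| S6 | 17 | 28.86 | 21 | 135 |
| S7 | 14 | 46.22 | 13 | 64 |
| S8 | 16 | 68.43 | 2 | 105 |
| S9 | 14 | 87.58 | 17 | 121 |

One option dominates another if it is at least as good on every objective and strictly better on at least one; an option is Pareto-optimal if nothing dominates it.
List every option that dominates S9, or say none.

S6: vCPUs 17≥14, price 28.86≤87.58, network 21≥17, memory 135≥121 — dominates S9.
Others (S1, S2, S3, S4, S5, S7, S8) are each worse than S9 on at least one objective.

S6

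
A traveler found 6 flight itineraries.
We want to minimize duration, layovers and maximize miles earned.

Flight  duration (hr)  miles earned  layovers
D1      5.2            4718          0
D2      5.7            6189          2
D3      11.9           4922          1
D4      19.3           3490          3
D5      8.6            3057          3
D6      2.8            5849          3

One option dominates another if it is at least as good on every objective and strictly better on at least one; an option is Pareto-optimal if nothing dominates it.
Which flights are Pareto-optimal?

D1, D2, D3, D6

D1: not dominated (best layovers).
D2: not dominated (best miles earned).
D3: not dominated.
D4: dominated by D1 (duration 5.2≤19.3, miles earned 4718≥3490, layovers 0≤3).
D5: dominated by D1 (duration 5.2≤8.6, miles earned 4718≥3057, layovers 0≤3).
D6: not dominated (best duration).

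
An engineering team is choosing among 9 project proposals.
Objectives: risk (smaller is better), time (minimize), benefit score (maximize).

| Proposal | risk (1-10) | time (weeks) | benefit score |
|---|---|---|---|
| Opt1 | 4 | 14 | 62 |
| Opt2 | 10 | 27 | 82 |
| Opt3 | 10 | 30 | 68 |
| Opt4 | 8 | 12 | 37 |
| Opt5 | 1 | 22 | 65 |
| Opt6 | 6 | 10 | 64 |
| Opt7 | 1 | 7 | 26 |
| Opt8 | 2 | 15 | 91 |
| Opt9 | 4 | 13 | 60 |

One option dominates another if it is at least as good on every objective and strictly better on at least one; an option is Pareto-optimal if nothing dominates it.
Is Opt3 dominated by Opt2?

Opt2 vs Opt3: risk 10≤10, time 27≤30, benefit score 82≥68 — Opt2 is at least as good on every objective with at least one strict improvement.

Yes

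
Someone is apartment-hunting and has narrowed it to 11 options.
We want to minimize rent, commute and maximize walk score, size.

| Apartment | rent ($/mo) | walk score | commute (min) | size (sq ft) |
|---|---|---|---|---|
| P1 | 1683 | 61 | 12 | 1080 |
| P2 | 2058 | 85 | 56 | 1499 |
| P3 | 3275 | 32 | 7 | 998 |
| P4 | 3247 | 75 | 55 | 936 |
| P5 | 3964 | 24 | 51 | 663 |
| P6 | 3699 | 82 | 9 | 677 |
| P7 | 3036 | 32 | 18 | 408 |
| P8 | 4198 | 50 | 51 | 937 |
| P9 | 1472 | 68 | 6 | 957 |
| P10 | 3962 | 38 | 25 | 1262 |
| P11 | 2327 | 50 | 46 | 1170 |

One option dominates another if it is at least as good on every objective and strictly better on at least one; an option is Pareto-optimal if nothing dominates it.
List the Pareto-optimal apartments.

P1, P2, P3, P4, P6, P9, P10, P11

P1: not dominated.
P2: not dominated (best walk score).
P3: not dominated.
P4: not dominated.
P5: dominated by P1 (rent 1683≤3964, walk score 61≥24, commute 12≤51, size 1080≥663).
P6: not dominated.
P7: dominated by P1 (rent 1683≤3036, walk score 61≥32, commute 12≤18, size 1080≥408).
P8: dominated by P1 (rent 1683≤4198, walk score 61≥50, commute 12≤51, size 1080≥937).
P9: not dominated (best rent).
P10: not dominated.
P11: not dominated.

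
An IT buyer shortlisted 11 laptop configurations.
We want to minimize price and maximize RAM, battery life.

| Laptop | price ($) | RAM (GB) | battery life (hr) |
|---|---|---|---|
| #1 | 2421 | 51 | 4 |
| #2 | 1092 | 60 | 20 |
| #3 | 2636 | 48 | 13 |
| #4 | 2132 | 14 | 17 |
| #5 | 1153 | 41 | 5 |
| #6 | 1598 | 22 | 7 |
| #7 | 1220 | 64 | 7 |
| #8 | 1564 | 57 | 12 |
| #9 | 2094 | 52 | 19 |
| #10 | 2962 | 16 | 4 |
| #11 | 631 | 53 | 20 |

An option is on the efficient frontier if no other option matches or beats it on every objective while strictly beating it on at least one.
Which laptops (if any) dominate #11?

none

#1: worse on price (2421 vs 631).
#2: worse on price (1092 vs 631).
#3: worse on price (2636 vs 631).
#4: worse on price (2132 vs 631).
#5: worse on price (1153 vs 631).
#6: worse on price (1598 vs 631).
#7: worse on price (1220 vs 631).
#8: worse on price (1564 vs 631).
#9: worse on price (2094 vs 631).
#10: worse on price (2962 vs 631).
No option dominates #11.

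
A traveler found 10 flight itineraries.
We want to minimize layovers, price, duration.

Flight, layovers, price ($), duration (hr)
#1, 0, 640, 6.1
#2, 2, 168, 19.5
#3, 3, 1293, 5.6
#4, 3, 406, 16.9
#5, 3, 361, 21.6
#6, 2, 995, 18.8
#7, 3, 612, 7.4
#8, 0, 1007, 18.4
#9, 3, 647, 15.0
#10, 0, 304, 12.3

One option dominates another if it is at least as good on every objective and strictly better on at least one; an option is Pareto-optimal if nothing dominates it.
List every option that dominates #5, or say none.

#2: layovers 2≤3, price 168≤361, duration 19.5≤21.6 — dominates #5.
#10: layovers 0≤3, price 304≤361, duration 12.3≤21.6 — dominates #5.
Others (#1, #3, #4, #6, #7, #8, #9) are each worse than #5 on at least one objective.

#2, #10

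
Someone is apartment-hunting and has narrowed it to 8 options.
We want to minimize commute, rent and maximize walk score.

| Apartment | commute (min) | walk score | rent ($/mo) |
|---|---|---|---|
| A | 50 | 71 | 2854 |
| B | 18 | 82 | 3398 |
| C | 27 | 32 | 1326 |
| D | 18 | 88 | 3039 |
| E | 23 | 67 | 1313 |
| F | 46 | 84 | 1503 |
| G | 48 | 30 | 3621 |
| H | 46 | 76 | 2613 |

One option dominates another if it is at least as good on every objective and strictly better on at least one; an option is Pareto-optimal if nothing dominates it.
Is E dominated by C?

No

C vs E: C is worse on commute (27 vs 23), so it does not dominate E.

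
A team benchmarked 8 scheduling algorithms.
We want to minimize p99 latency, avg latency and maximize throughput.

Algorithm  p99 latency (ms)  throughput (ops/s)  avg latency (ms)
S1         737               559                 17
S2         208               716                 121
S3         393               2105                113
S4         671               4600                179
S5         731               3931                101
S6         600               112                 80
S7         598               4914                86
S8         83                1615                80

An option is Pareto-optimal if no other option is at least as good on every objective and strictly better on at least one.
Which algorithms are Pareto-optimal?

S1, S3, S7, S8

S1: not dominated (best avg latency).
S2: dominated by S8 (p99 latency 83≤208, throughput 1615≥716, avg latency 80≤121).
S3: not dominated.
S4: dominated by S7 (p99 latency 598≤671, throughput 4914≥4600, avg latency 86≤179).
S5: dominated by S7 (p99 latency 598≤731, throughput 4914≥3931, avg latency 86≤101).
S6: dominated by S8 (p99 latency 83≤600, throughput 1615≥112, avg latency 80≤80).
S7: not dominated (best throughput).
S8: not dominated (best p99 latency).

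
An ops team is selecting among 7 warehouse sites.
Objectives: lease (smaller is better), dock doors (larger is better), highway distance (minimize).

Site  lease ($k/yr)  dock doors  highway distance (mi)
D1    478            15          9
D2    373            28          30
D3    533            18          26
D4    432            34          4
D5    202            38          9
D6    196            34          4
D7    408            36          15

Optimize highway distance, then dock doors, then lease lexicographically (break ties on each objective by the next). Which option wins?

D6

First minimize highway distance: best is 4, kept {D4, D6}.
Then maximize dock doors: best is 34, kept {D4, D6}.
Then minimize lease: best is 196, kept {D6}.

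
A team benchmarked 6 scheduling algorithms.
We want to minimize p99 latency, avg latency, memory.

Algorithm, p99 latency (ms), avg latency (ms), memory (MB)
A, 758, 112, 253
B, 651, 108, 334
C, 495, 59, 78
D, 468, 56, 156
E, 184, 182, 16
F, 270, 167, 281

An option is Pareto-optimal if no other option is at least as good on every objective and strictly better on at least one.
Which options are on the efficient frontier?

C, D, E, F

A: dominated by C (p99 latency 495≤758, avg latency 59≤112, memory 78≤253).
B: dominated by C (p99 latency 495≤651, avg latency 59≤108, memory 78≤334).
C: not dominated.
D: not dominated (best avg latency).
E: not dominated (best p99 latency).
F: not dominated.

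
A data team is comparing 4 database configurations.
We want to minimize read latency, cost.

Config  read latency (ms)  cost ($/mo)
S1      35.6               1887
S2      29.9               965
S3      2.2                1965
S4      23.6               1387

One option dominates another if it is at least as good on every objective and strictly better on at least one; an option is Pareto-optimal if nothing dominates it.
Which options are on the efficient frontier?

S2, S3, S4

S1: dominated by S2 (read latency 29.9≤35.6, cost 965≤1887).
S2: not dominated (best cost).
S3: not dominated (best read latency).
S4: not dominated.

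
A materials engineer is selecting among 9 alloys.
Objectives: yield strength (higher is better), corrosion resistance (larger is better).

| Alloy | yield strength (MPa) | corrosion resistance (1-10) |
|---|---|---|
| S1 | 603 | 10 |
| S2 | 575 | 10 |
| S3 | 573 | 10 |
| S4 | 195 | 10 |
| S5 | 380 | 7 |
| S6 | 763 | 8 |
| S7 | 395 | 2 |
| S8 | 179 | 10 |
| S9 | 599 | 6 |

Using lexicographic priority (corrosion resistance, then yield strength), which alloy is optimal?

First maximize corrosion resistance: best is 10, kept {S1, S2, S3, S4, S8}.
Then maximize yield strength: best is 603, kept {S1}.

S1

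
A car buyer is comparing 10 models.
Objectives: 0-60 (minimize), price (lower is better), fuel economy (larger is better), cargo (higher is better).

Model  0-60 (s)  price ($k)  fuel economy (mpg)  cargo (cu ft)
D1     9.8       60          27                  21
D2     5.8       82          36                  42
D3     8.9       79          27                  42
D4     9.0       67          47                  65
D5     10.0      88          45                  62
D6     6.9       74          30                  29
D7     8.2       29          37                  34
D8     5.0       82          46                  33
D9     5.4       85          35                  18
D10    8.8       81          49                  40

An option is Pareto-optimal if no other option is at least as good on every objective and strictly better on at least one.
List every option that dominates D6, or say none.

D1: worse on 0-60 (9.8 vs 6.9).
D2: worse on price (82 vs 74).
D3: worse on 0-60 (8.9 vs 6.9).
D4: worse on 0-60 (9.0 vs 6.9).
D5: worse on 0-60 (10.0 vs 6.9).
D7: worse on 0-60 (8.2 vs 6.9).
D8: worse on price (82 vs 74).
D9: worse on price (85 vs 74).
D10: worse on 0-60 (8.8 vs 6.9).
No option dominates D6.

none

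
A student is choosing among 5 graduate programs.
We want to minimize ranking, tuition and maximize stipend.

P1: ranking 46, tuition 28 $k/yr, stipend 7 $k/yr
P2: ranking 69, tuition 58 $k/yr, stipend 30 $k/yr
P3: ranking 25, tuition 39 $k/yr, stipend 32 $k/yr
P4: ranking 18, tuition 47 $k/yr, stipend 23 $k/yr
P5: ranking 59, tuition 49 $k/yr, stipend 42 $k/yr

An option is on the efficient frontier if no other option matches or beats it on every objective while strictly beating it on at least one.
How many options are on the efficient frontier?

P1: not dominated (best tuition).
P2: dominated by P3 (ranking 25≤69, tuition 39≤58, stipend 32≥30).
P3: not dominated.
P4: not dominated (best ranking).
P5: not dominated (best stipend).
Pareto-optimal: P1, P3, P4, P5 → 4.

4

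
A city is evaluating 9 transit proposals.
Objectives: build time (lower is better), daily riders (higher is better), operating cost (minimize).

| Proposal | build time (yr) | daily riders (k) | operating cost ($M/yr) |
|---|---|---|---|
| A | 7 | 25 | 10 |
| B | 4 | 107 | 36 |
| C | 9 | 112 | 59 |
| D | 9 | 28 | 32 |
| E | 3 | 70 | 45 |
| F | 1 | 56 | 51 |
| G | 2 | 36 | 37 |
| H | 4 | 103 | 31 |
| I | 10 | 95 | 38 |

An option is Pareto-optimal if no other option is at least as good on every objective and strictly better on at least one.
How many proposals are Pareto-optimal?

A: not dominated (best operating cost).
B: not dominated.
C: not dominated (best daily riders).
D: dominated by H (build time 4≤9, daily riders 103≥28, operating cost 31≤32).
E: not dominated.
F: not dominated (best build time).
G: not dominated.
H: not dominated.
I: dominated by B (build time 4≤10, daily riders 107≥95, operating cost 36≤38).
Pareto-optimal: A, B, C, E, F, G, H → 7.

7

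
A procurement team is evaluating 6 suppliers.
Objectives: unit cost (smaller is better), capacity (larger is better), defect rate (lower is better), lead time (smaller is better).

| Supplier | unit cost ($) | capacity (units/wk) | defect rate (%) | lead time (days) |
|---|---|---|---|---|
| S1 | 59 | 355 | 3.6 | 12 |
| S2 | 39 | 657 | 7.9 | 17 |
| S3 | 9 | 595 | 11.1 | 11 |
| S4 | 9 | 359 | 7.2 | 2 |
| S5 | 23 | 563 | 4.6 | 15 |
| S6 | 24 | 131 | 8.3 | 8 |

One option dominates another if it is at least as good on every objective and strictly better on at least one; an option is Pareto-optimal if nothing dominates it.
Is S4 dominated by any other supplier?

S1: worse on unit cost (59 vs 9).
S2: worse on unit cost (39 vs 9).
S3: worse on defect rate (11.1 vs 7.2).
S5: worse on unit cost (23 vs 9).
S6: worse on unit cost (24 vs 9).
No option is at least as good as S4 on every objective and strictly better on one.

No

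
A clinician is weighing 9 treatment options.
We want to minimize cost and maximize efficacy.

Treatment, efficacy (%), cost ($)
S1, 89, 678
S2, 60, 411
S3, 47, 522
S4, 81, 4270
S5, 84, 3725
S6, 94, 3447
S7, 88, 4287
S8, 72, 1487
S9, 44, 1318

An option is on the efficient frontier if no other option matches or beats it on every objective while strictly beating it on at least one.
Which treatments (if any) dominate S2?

S1: worse on cost (678 vs 411).
S3: worse on efficacy (47 vs 60).
S4: worse on cost (4270 vs 411).
S5: worse on cost (3725 vs 411).
S6: worse on cost (3447 vs 411).
S7: worse on cost (4287 vs 411).
S8: worse on cost (1487 vs 411).
S9: worse on efficacy (44 vs 60).
No option dominates S2.

none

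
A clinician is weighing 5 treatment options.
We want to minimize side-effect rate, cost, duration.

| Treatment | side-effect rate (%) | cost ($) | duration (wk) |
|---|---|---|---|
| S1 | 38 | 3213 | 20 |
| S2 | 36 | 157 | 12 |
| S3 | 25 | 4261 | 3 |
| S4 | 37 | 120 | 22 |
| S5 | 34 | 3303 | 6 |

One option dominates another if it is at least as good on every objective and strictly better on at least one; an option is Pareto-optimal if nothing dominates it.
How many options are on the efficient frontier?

S1: dominated by S2 (side-effect rate 36≤38, cost 157≤3213, duration 12≤20).
S2: not dominated.
S3: not dominated (best side-effect rate).
S4: not dominated (best cost).
S5: not dominated.
Pareto-optimal: S2, S3, S4, S5 → 4.

4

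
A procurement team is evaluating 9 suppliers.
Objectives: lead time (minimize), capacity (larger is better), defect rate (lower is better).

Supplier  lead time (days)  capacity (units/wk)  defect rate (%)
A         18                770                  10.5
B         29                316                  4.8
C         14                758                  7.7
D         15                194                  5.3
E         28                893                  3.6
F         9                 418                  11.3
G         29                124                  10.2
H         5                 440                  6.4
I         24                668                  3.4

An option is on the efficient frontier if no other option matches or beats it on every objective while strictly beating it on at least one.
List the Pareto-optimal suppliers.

A, C, D, E, H, I

A: not dominated.
B: dominated by E (lead time 28≤29, capacity 893≥316, defect rate 3.6≤4.8).
C: not dominated.
D: not dominated.
E: not dominated (best capacity).
F: dominated by H (lead time 5≤9, capacity 440≥418, defect rate 6.4≤11.3).
G: dominated by B (lead time 29≤29, capacity 316≥124, defect rate 4.8≤10.2).
H: not dominated (best lead time).
I: not dominated (best defect rate).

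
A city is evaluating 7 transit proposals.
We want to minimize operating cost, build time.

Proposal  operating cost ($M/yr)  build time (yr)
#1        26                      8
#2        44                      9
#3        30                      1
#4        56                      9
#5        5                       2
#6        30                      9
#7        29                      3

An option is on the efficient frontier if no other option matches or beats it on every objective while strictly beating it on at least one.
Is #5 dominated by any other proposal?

No

#1: worse on operating cost (26 vs 5).
#2: worse on operating cost (44 vs 5).
#3: worse on operating cost (30 vs 5).
#4: worse on operating cost (56 vs 5).
#6: worse on operating cost (30 vs 5).
#7: worse on operating cost (29 vs 5).
No option is at least as good as #5 on every objective and strictly better on one.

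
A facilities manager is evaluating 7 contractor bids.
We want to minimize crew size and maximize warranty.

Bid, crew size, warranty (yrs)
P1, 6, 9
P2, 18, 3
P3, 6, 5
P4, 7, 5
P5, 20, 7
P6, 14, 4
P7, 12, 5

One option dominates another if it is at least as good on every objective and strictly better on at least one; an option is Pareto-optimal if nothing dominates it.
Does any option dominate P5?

P1 vs P5: crew size 6≤20, warranty 9≥7 — P1 is at least as good on every objective and strictly better on at least one, so P1 dominates P5.

Yes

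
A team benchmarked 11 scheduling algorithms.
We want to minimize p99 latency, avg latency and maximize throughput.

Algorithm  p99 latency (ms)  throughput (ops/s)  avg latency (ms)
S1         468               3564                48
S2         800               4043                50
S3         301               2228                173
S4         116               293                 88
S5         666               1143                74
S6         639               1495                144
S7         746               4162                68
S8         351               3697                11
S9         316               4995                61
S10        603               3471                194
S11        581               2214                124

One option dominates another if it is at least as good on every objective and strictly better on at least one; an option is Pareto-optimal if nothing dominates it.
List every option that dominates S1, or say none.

S8

S8: p99 latency 351≤468, throughput 3697≥3564, avg latency 11≤48 — dominates S1.
Others (S2, S3, S4, S5, S6, S7, S9, S10, S11) are each worse than S1 on at least one objective.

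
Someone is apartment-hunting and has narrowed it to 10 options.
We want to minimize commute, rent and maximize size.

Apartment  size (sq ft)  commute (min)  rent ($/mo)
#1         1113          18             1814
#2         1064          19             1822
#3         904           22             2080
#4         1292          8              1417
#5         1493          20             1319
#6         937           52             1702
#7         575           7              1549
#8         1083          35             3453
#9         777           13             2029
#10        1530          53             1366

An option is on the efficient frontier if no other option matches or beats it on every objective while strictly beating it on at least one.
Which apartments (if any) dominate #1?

#4: size 1292≥1113, commute 8≤18, rent 1417≤1814 — dominates #1.
Others (#2, #3, #5, #6, #7, #8, #9, #10) are each worse than #1 on at least one objective.

#4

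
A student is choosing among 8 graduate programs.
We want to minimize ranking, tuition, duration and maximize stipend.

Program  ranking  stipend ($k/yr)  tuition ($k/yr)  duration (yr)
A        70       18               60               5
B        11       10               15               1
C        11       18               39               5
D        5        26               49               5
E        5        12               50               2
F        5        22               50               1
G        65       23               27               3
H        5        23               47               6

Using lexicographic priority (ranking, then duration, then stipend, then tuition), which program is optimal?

First minimize ranking: best is 5, kept {D, E, F, H}.
Then minimize duration: best is 1, kept {F}.

F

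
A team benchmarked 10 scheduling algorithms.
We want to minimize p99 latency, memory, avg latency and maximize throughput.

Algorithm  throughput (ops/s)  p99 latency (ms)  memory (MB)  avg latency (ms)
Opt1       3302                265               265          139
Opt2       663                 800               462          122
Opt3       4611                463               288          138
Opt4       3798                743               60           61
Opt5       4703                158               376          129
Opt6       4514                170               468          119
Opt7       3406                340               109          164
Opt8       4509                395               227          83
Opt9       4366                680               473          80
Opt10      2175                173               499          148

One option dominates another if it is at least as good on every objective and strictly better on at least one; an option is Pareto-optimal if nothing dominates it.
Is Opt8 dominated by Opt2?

No

Opt2 vs Opt8: Opt2 is worse on throughput (663 vs 4509), so it does not dominate Opt8.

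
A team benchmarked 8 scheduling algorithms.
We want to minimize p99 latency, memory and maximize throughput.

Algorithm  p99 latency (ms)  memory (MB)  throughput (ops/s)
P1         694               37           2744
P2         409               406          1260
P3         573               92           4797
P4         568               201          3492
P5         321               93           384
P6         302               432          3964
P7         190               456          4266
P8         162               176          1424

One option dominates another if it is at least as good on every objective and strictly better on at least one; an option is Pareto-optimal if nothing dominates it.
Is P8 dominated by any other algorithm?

No

P1: worse on p99 latency (694 vs 162).
P2: worse on p99 latency (409 vs 162).
P3: worse on p99 latency (573 vs 162).
P4: worse on p99 latency (568 vs 162).
P5: worse on p99 latency (321 vs 162).
P6: worse on p99 latency (302 vs 162).
P7: worse on p99 latency (190 vs 162).
No option is at least as good as P8 on every objective and strictly better on one.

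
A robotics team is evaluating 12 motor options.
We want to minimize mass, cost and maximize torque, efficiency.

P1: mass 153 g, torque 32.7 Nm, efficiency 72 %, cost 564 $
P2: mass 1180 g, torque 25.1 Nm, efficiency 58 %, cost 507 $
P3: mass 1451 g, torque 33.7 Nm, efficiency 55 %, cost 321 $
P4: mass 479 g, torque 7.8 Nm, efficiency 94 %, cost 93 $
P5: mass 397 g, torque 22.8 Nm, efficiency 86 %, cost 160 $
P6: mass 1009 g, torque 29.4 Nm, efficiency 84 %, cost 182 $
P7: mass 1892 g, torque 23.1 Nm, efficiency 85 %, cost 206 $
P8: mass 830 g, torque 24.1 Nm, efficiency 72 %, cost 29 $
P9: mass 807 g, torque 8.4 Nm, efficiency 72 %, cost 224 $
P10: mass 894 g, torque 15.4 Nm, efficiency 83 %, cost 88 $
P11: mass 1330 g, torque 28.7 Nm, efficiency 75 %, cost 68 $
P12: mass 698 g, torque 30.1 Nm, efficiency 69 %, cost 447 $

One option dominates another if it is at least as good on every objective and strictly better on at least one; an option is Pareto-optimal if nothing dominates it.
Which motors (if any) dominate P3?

P1: worse on torque (32.7 vs 33.7).
P2: worse on torque (25.1 vs 33.7).
P4: worse on torque (7.8 vs 33.7).
P5: worse on torque (22.8 vs 33.7).
P6: worse on torque (29.4 vs 33.7).
P7: worse on mass (1892 vs 1451).
P8: worse on torque (24.1 vs 33.7).
P9: worse on torque (8.4 vs 33.7).
P10: worse on torque (15.4 vs 33.7).
P11: worse on torque (28.7 vs 33.7).
P12: worse on torque (30.1 vs 33.7).
No option dominates P3.

none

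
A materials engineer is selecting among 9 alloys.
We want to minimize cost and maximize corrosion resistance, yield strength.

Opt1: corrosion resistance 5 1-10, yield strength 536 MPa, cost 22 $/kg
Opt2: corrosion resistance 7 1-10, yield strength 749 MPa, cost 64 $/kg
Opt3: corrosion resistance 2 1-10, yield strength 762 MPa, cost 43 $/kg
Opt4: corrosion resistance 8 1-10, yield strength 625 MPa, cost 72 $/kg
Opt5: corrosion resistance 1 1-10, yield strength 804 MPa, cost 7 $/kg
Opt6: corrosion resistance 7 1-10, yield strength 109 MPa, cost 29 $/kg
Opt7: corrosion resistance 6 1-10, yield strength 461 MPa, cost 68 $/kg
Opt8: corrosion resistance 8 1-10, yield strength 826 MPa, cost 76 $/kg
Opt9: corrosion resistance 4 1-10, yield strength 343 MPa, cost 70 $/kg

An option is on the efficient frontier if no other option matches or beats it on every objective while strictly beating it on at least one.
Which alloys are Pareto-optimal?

Opt1: not dominated.
Opt2: not dominated.
Opt3: not dominated.
Opt4: not dominated.
Opt5: not dominated (best cost).
Opt6: not dominated.
Opt7: dominated by Opt2 (corrosion resistance 7≥6, yield strength 749≥461, cost 64≤68).
Opt8: not dominated (best yield strength).
Opt9: dominated by Opt1 (corrosion resistance 5≥4, yield strength 536≥343, cost 22≤70).

Opt1, Opt2, Opt3, Opt4, Opt5, Opt6, Opt8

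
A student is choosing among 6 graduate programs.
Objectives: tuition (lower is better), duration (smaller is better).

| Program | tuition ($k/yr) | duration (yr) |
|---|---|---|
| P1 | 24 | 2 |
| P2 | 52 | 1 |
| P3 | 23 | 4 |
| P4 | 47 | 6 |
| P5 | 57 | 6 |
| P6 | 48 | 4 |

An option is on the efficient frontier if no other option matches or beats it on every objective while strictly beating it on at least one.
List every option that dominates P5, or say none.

P1, P2, P3, P4, P6

P1: tuition 24≤57, duration 2≤6 — dominates P5.
P2: tuition 52≤57, duration 1≤6 — dominates P5.
P3: tuition 23≤57, duration 4≤6 — dominates P5.
P4: tuition 47≤57, duration 6≤6 — dominates P5.
P6: tuition 48≤57, duration 4≤6 — dominates P5.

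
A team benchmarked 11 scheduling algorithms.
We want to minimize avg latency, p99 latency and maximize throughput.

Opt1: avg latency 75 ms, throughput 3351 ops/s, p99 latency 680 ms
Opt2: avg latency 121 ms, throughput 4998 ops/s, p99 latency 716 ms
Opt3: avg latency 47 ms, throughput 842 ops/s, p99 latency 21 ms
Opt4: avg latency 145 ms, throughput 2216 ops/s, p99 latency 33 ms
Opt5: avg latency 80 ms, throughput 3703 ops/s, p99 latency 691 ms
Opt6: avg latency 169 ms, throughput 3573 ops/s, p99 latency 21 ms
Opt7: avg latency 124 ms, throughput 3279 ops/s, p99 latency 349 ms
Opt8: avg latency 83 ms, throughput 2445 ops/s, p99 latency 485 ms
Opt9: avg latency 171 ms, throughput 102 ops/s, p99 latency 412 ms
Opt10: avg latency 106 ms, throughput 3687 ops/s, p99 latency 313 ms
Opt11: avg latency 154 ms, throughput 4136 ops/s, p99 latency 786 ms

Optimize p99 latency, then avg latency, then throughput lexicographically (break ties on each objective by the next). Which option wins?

First minimize p99 latency: best is 21, kept {Opt3, Opt6}.
Then minimize avg latency: best is 47, kept {Opt3}.

Opt3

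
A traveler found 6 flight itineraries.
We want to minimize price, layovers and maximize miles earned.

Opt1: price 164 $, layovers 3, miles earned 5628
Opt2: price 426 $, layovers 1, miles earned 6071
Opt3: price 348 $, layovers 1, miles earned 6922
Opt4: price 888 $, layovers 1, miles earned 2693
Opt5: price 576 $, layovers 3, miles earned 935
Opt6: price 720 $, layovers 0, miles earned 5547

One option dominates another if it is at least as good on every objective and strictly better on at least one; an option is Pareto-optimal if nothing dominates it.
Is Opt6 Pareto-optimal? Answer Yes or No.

Yes

Opt1: worse on layovers (3 vs 0).
Opt2: worse on layovers (1 vs 0).
Opt3: worse on layovers (1 vs 0).
Opt4: worse on price (888 vs 720).
Opt5: worse on layovers (3 vs 0).
No option is at least as good as Opt6 on every objective and strictly better on one.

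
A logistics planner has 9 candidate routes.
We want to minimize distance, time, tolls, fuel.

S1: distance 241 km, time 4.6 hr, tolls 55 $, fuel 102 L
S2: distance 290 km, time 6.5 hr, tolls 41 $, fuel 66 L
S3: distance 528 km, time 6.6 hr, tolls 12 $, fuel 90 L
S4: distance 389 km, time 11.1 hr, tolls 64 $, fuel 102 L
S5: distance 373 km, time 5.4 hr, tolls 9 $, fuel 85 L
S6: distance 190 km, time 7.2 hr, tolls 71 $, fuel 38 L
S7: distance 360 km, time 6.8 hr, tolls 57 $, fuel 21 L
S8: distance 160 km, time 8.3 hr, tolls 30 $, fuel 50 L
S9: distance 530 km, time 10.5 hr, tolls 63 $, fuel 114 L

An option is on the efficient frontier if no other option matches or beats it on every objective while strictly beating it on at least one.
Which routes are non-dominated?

S1: not dominated (best time).
S2: not dominated.
S3: dominated by S5 (distance 373≤528, time 5.4≤6.6, tolls 9≤12, fuel 85≤90).
S4: dominated by S1 (distance 241≤389, time 4.6≤11.1, tolls 55≤64, fuel 102≤102).
S5: not dominated (best tolls).
S6: not dominated.
S7: not dominated (best fuel).
S8: not dominated (best distance).
S9: dominated by S1 (distance 241≤530, time 4.6≤10.5, tolls 55≤63, fuel 102≤114).

S1, S2, S5, S6, S7, S8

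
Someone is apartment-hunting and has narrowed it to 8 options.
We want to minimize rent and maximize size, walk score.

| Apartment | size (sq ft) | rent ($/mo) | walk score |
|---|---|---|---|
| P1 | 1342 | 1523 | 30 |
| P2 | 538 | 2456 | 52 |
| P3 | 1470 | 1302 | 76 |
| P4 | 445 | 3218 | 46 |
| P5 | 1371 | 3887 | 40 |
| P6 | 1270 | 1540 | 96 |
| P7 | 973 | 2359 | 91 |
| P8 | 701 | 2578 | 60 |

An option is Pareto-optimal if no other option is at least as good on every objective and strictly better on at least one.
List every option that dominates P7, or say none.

P6

P6: size 1270≥973, rent 1540≤2359, walk score 96≥91 — dominates P7.
Others (P1, P2, P3, P4, P5, P8) are each worse than P7 on at least one objective.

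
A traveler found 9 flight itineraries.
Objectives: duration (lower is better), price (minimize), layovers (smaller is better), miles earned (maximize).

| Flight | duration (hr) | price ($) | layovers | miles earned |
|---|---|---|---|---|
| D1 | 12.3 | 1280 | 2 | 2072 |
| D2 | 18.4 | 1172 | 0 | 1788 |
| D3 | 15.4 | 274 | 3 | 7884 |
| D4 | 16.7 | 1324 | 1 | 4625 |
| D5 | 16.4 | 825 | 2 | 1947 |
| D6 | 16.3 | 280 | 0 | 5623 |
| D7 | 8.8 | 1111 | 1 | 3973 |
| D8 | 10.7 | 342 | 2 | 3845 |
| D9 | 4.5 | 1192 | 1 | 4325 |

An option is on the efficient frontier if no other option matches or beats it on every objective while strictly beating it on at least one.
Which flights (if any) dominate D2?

D6

D6: duration 16.3≤18.4, price 280≤1172, layovers 0≤0, miles earned 5623≥1788 — dominates D2.
Others (D1, D3, D4, D5, D7, D8, D9) are each worse than D2 on at least one objective.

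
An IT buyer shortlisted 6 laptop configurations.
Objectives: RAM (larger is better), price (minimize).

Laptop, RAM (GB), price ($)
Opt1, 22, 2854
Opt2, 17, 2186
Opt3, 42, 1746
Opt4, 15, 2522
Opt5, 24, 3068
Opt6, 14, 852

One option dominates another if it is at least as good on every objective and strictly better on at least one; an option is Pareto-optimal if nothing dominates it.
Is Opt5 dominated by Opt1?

No

Opt1 vs Opt5: Opt1 is worse on RAM (22 vs 24), so it does not dominate Opt5.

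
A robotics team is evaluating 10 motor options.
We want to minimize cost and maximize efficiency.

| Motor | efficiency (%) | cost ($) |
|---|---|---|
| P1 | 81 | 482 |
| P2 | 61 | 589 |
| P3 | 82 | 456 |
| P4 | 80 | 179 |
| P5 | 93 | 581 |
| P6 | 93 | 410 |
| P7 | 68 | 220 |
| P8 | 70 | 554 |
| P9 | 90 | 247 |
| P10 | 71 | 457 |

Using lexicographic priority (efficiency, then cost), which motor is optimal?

P6

First maximize efficiency: best is 93, kept {P5, P6}.
Then minimize cost: best is 410, kept {P6}.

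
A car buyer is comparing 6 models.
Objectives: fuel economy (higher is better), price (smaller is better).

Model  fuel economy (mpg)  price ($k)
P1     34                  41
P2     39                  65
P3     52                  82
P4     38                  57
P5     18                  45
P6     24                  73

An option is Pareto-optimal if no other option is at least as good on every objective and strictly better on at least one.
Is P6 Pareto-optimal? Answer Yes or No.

P1 vs P6: fuel economy 34≥24, price 41≤73 — P1 is at least as good on every objective and strictly better on at least one, so P1 dominates P6.

No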